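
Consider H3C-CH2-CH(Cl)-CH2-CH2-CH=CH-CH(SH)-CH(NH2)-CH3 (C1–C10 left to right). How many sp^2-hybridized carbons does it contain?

2

C1: sp3
C2: sp3
C3: sp3
C4: sp3
C5: sp3
C6: sp2 ✓
C7: sp2 ✓
C8: sp3
C9: sp3
C10: sp3
C6, C7 → 2 sp2 carbons.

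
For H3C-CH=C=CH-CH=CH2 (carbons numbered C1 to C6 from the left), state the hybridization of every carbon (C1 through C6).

C1 sp3, C2 sp2, C3 sp, C4 sp2, C5 sp2, C6 sp2

C1 — 4 σ bonds. Steric number 4, so sp3.
C2 carries 3 σ bonds, plus one π bond, giving a steric number of 3, so it is sp2.
C3: 2 σ bonds, plus two π bonds; 2 regions of electron density → sp.
C4 has 3 σ bonds, plus one π bond: steric number 3 → sp2.
C5 is sp2: 3 σ bonds, plus one π bond, 3 electron-density regions.
C6 carries 3 σ bonds, plus one π bond, giving a steric number of 3, so it is sp2.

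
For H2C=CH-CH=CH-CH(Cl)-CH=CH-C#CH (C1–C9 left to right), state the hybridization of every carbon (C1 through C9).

C1 sp2, C2 sp2, C3 sp2, C4 sp2, C5 sp3, C6 sp2, C7 sp2, C8 sp, C9 sp

C1 — 3 σ bonds, plus one π bond. Steric number 3, so sp2.
C2: 3 σ bonds, plus one π bond — 3 electron domains, sp2.
C3 carries 3 σ bonds, plus one π bond, giving a steric number of 3, so it is sp2.
C4: 3 σ bonds, plus one π bond — 3 electron domains, sp2.
C5: 4 σ bonds — 4 electron domains, sp3.
C6 is sp2: 3 σ bonds, plus one π bond, 3 electron-density regions.
C7 (3 σ bonds, plus one π bond) has steric number 3: sp2.
C8 (2 σ bonds, plus two π bonds) has steric number 2: sp.
C9: 2 σ bonds, plus two π bonds; 2 regions of electron density → sp.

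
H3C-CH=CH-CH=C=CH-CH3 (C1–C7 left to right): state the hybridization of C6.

sp^2

C6: 3 σ bonds, plus one π bond — 3 electron domains, sp2.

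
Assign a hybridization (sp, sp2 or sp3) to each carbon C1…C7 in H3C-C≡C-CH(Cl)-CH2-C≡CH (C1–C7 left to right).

C1 — 4 σ bonds. Steric number 4, so sp3.
C2 carries 2 σ bonds, plus two π bonds, giving a steric number of 2, so it is sp.
C3 (2 σ bonds, plus two π bonds) has steric number 2: sp.
C4 is sp3: 4 σ bonds, 4 electron-density regions.
C5 (4 σ bonds) has steric number 4: sp3.
C6: 2 σ bonds, plus two π bonds; 2 regions of electron density → sp.
C7 — 2 σ bonds, plus two π bonds. Steric number 2, so sp.

C1 sp3, C2 sp, C3 sp, C4 sp3, C5 sp3, C6 sp, C7 sp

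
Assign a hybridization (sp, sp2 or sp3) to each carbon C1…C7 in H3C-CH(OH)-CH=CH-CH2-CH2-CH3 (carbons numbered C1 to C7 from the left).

C1 sp3, C2 sp3, C3 sp2, C4 sp2, C5 sp3, C6 sp3, C7 sp3

C1: 4 σ bonds; 4 regions of electron density → sp3.
C2 is sp3: 4 σ bonds, 4 electron-density regions.
C3 — 3 σ bonds, plus one π bond. Steric number 3, so sp2.
C4 (3 σ bonds, plus one π bond) has steric number 3: sp2.
C5 has 4 σ bonds: steric number 4 → sp3.
C6 (4 σ bonds) has steric number 4: sp3.
C7 is sp3: 4 σ bonds, 4 electron-density regions.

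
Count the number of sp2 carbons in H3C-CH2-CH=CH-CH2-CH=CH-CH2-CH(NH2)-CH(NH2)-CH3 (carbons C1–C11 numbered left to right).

4

C1: sp3
C2: sp3
C3: sp2 ✓
C4: sp2 ✓
C5: sp3
C6: sp2 ✓
C7: sp2 ✓
C8: sp3
C9: sp3
C10: sp3
C11: sp3
C3, C4, C6, C7 → 4 sp2 carbons.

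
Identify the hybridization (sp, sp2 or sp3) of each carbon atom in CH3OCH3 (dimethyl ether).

sp3

Each carbon atom — 4 σ bonds. Steric number 4, so sp3.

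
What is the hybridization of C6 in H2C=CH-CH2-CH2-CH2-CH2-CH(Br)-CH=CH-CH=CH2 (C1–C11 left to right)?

sp3

C6 carries 4 σ bonds, giving a steric number of 4, so it is sp3.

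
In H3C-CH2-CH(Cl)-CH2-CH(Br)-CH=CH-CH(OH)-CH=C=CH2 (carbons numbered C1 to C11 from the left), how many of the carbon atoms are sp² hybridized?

4

C1: sp3
C2: sp3
C3: sp3
C4: sp3
C5: sp3
C6: sp2 ✓
C7: sp2 ✓
C8: sp3
C9: sp2 ✓
C10: sp
C11: sp2 ✓
C6, C7, C9, C11 → 4 sp2 carbons.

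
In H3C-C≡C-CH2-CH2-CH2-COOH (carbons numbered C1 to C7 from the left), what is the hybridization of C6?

C6 — 4 σ bonds. Steric number 4, so sp3.

sp³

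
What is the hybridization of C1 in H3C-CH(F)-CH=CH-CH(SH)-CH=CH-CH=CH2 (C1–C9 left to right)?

sp3

C1 has 4 σ bonds: steric number 4 → sp3.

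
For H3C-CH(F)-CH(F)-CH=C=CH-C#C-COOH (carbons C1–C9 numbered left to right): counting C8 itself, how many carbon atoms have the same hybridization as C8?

3

C8 is sp (two π bonds).
C1: sp3
C2: sp3
C3: sp3
C4: sp2
C5: sp ✓
C6: sp2
C7: sp ✓
C8: sp ✓
C9: sp2
3 carbons are sp.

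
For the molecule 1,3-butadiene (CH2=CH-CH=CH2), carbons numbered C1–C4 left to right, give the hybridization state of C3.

C3: 3 σ bonds, plus one π bond; 3 regions of electron density → sp2.

sp2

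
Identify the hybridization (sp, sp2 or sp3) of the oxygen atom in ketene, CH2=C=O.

sp2

The oxygen atom is sp2: 1 σ bond and 2 lone pairs, plus one π bond, 3 electron-density regions.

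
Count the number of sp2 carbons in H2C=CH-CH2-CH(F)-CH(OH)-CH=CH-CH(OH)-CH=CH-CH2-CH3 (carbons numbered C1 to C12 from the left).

C1: sp2 ✓
C2: sp2 ✓
C3: sp3
C4: sp3
C5: sp3
C6: sp2 ✓
C7: sp2 ✓
C8: sp3
C9: sp2 ✓
C10: sp2 ✓
C11: sp3
C12: sp3
C1, C2, C6, C7, C9, C10 → 6 sp2 carbons.

6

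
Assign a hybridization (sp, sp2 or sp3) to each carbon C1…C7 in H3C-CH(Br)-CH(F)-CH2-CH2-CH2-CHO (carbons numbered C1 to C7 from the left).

C1: 4 σ bonds — 4 electron domains, sp3.
C2 — 4 σ bonds. Steric number 4, so sp3.
C3 carries 4 σ bonds, giving a steric number of 4, so it is sp3.
C4 (4 σ bonds) has steric number 4: sp3.
C5: 4 σ bonds — 4 electron domains, sp3.
C6 has 4 σ bonds: steric number 4 → sp3.
C7 — 3 σ bonds, plus one π bond. Steric number 3, so sp2.

C1 sp3, C2 sp3, C3 sp3, C4 sp3, C5 sp3, C6 sp3, C7 sp2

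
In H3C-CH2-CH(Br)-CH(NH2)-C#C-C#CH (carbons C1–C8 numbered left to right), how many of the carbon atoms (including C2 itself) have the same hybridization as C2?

4

C2 is sp3 (only σ bonds).
C1: sp3 ✓
C2: sp3 ✓
C3: sp3 ✓
C4: sp3 ✓
C5: sp
C6: sp
C7: sp
C8: sp
4 carbons are sp3.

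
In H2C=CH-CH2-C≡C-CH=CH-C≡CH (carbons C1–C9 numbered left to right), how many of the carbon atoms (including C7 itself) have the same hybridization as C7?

C7 is sp2 (one π bond).
C1: sp2 ✓
C2: sp2 ✓
C3: sp3
C4: sp
C5: sp
C6: sp2 ✓
C7: sp2 ✓
C8: sp
C9: sp
4 carbons are sp2.

4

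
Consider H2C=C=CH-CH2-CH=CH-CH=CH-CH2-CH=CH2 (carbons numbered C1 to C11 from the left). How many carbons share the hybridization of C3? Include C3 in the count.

8

C3 is sp2 (one π bond).
C1: sp2 ✓
C2: sp
C3: sp2 ✓
C4: sp3
C5: sp2 ✓
C6: sp2 ✓
C7: sp2 ✓
C8: sp2 ✓
C9: sp3
C10: sp2 ✓
C11: sp2 ✓
8 carbons are sp2.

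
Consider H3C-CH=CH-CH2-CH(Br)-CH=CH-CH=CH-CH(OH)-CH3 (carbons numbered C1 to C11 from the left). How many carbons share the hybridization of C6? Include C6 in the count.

6

C6 is sp2 (one π bond).
C1: sp3
C2: sp2 ✓
C3: sp2 ✓
C4: sp3
C5: sp3
C6: sp2 ✓
C7: sp2 ✓
C8: sp2 ✓
C9: sp2 ✓
C10: sp3
C11: sp3
6 carbons are sp2.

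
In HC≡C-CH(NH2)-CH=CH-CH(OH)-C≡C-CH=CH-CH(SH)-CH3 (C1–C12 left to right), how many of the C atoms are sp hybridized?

4

C1: sp ✓
C2: sp ✓
C3: sp3
C4: sp2
C5: sp2
C6: sp3
C7: sp ✓
C8: sp ✓
C9: sp2
C10: sp2
C11: sp3
C12: sp3
C1, C2, C7, C8 → 4 sp carbons.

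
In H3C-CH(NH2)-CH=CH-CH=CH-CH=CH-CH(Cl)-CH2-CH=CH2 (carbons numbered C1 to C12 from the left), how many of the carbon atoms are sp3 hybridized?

C1: sp3 ✓
C2: sp3 ✓
C3: sp2
C4: sp2
C5: sp2
C6: sp2
C7: sp2
C8: sp2
C9: sp3 ✓
C10: sp3 ✓
C11: sp2
C12: sp2
C1, C2, C9, C10 → 4 sp3 carbons.

4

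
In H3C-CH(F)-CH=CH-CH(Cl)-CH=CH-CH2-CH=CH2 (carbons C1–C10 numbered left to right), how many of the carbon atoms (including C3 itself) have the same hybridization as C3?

6

C3 is sp2 (one π bond).
C1: sp3
C2: sp3
C3: sp2 ✓
C4: sp2 ✓
C5: sp3
C6: sp2 ✓
C7: sp2 ✓
C8: sp3
C9: sp2 ✓
C10: sp2 ✓
6 carbons are sp2.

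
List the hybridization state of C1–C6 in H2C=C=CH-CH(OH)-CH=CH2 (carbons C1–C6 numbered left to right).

C1: 3 σ bonds, plus one π bond; 3 regions of electron density → sp2.
C2 (2 σ bonds, plus two π bonds) has steric number 2: sp.
C3 (3 σ bonds, plus one π bond) has steric number 3: sp2.
C4 (4 σ bonds) has steric number 4: sp3.
C5 has 3 σ bonds, plus one π bond: steric number 3 → sp2.
C6 has 3 σ bonds, plus one π bond: steric number 3 → sp2.

C1 sp2, C2 sp, C3 sp2, C4 sp3, C5 sp2, C6 sp2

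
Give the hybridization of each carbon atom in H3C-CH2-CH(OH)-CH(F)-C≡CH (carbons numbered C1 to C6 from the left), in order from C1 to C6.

C1 sp3, C2 sp3, C3 sp3, C4 sp3, C5 sp, C6 sp

C1 is sp3: 4 σ bonds, 4 electron-density regions.
C2 is sp3: 4 σ bonds, 4 electron-density regions.
C3 is sp3: 4 σ bonds, 4 electron-density regions.
C4: 4 σ bonds; 4 regions of electron density → sp3.
C5 carries 2 σ bonds, plus two π bonds, giving a steric number of 2, so it is sp.
C6 is sp: 2 σ bonds, plus two π bonds, 2 electron-density regions.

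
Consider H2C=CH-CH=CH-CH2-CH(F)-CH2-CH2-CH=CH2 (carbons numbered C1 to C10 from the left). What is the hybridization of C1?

C1: 3 σ bonds, plus one π bond — 3 electron domains, sp2.

sp2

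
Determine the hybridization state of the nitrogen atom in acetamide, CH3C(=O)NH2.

The nitrogen lone pair is delocalised into the carbonyl π system (amide resonance), so N is planar sp2 rather than the sp3 a naive steric count of 4 would suggest.

sp2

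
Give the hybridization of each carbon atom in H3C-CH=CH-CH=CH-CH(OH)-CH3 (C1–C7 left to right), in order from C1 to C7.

C1 sp3, C2 sp2, C3 sp2, C4 sp2, C5 sp2, C6 sp3, C7 sp3

C1: 4 σ bonds — 4 electron domains, sp3.
C2 carries 3 σ bonds, plus one π bond, giving a steric number of 3, so it is sp2.
C3: 3 σ bonds, plus one π bond — 3 electron domains, sp2.
C4: 3 σ bonds, plus one π bond; 3 regions of electron density → sp2.
C5 has 3 σ bonds, plus one π bond: steric number 3 → sp2.
C6: 4 σ bonds; 4 regions of electron density → sp3.
C7 has 4 σ bonds: steric number 4 → sp3.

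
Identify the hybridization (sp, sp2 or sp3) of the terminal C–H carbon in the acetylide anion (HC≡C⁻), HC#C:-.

The terminal C–H carbon: 2 σ bonds, plus two π bonds — 2 electron domains, sp.

sp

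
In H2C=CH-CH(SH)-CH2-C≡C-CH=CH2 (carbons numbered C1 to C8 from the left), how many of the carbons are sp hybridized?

2

C1: sp2
C2: sp2
C3: sp3
C4: sp3
C5: sp ✓
C6: sp ✓
C7: sp2
C8: sp2
C5, C6 → 2 sp carbons.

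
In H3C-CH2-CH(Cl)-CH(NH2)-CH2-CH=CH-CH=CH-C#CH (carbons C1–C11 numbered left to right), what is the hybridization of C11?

C11 is sp: 2 σ bonds, plus two π bonds, 2 electron-density regions.

sp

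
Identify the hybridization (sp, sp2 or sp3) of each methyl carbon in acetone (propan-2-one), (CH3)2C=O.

Each methyl carbon has 4 σ bonds: steric number 4 → sp3.

sp3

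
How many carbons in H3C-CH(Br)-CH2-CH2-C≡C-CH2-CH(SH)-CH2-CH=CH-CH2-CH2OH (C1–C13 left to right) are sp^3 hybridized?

C1: sp3 ✓
C2: sp3 ✓
C3: sp3 ✓
C4: sp3 ✓
C5: sp
C6: sp
C7: sp3 ✓
C8: sp3 ✓
C9: sp3 ✓
C10: sp2
C11: sp2
C12: sp3 ✓
C13: sp3 ✓
C1, C2, C3, C4, C7, C8, C9, C12, C13 → 9 sp3 carbons.

9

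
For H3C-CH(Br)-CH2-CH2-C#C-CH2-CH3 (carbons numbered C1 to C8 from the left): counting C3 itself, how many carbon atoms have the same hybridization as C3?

6

C3 is sp3 (only σ bonds).
C1: sp3 ✓
C2: sp3 ✓
C3: sp3 ✓
C4: sp3 ✓
C5: sp
C6: sp
C7: sp3 ✓
C8: sp3 ✓
6 carbons are sp3.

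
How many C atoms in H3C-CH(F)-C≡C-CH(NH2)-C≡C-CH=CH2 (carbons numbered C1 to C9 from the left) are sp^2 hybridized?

2

C1: sp3
C2: sp3
C3: sp
C4: sp
C5: sp3
C6: sp
C7: sp
C8: sp2 ✓
C9: sp2 ✓
C8, C9 → 2 sp2 carbons.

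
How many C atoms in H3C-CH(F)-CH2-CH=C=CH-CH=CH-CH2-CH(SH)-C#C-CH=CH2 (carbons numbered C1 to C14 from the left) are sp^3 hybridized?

5

C1: sp3 ✓
C2: sp3 ✓
C3: sp3 ✓
C4: sp2
C5: sp
C6: sp2
C7: sp2
C8: sp2
C9: sp3 ✓
C10: sp3 ✓
C11: sp
C12: sp
C13: sp2
C14: sp2
C1, C2, C3, C9, C10 → 5 sp3 carbons.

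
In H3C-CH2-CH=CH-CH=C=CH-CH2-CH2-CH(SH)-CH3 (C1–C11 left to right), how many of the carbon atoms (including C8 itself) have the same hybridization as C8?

C8 is sp3 (only σ bonds).
C1: sp3 ✓
C2: sp3 ✓
C3: sp2
C4: sp2
C5: sp2
C6: sp
C7: sp2
C8: sp3 ✓
C9: sp3 ✓
C10: sp3 ✓
C11: sp3 ✓
6 carbons are sp3.

6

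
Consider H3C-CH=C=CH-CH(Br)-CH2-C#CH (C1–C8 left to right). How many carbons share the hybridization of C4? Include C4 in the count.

C4 is sp2 (one π bond).
C1: sp3
C2: sp2 ✓
C3: sp
C4: sp2 ✓
C5: sp3
C6: sp3
C7: sp
C8: sp
2 carbons are sp2.

2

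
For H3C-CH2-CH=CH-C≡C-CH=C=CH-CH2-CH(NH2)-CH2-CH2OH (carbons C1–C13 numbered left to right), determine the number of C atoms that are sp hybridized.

3

C1: sp3
C2: sp3
C3: sp2
C4: sp2
C5: sp ✓
C6: sp ✓
C7: sp2
C8: sp ✓
C9: sp2
C10: sp3
C11: sp3
C12: sp3
C13: sp3
C5, C6, C8 → 3 sp carbons.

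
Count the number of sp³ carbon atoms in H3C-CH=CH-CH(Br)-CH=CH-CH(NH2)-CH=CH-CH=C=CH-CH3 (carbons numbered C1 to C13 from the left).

C1: sp3 ✓
C2: sp2
C3: sp2
C4: sp3 ✓
C5: sp2
C6: sp2
C7: sp3 ✓
C8: sp2
C9: sp2
C10: sp2
C11: sp
C12: sp2
C13: sp3 ✓
C1, C4, C7, C13 → 4 sp3 carbons.

4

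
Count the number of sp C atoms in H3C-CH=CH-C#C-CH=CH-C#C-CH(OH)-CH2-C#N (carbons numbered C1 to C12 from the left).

C1: sp3
C2: sp2
C3: sp2
C4: sp ✓
C5: sp ✓
C6: sp2
C7: sp2
C8: sp ✓
C9: sp ✓
C10: sp3
C11: sp3
C12: sp ✓
C4, C5, C8, C9, C12 → 5 sp carbons.

5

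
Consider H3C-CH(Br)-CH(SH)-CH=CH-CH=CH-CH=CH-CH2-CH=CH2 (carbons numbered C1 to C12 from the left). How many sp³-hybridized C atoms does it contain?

4

C1: sp3 ✓
C2: sp3 ✓
C3: sp3 ✓
C4: sp2
C5: sp2
C6: sp2
C7: sp2
C8: sp2
C9: sp2
C10: sp3 ✓
C11: sp2
C12: sp2
C1, C2, C3, C10 → 4 sp3 carbons.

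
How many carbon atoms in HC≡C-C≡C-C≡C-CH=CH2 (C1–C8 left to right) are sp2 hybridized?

C1: sp
C2: sp
C3: sp
C4: sp
C5: sp
C6: sp
C7: sp2 ✓
C8: sp2 ✓
C7, C8 → 2 sp2 carbons.

2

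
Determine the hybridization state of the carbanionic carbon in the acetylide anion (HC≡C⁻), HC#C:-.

One σ bond + one lone pair = steric number 2 → sp.

sp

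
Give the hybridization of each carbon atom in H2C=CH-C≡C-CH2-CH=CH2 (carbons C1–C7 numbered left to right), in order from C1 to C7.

C1 has 3 σ bonds, plus one π bond: steric number 3 → sp2.
C2 — 3 σ bonds, plus one π bond. Steric number 3, so sp2.
C3 carries 2 σ bonds, plus two π bonds, giving a steric number of 2, so it is sp.
C4 (2 σ bonds, plus two π bonds) has steric number 2: sp.
C5 has 4 σ bonds: steric number 4 → sp3.
C6: 3 σ bonds, plus one π bond; 3 regions of electron density → sp2.
C7 carries 3 σ bonds, plus one π bond, giving a steric number of 3, so it is sp2.

C1 sp2, C2 sp2, C3 sp, C4 sp, C5 sp3, C6 sp2, C7 sp2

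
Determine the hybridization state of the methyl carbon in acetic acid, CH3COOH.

sp³

The methyl carbon: 4 σ bonds; 4 regions of electron density → sp3.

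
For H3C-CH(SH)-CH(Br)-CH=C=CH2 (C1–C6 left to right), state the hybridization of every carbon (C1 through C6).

C1 sp3, C2 sp3, C3 sp3, C4 sp2, C5 sp, C6 sp2

C1 (4 σ bonds) has steric number 4: sp3.
C2: 4 σ bonds — 4 electron domains, sp3.
C3 has 4 σ bonds: steric number 4 → sp3.
C4 is sp2: 3 σ bonds, plus one π bond, 3 electron-density regions.
C5 has 2 σ bonds, plus two π bonds: steric number 2 → sp.
C6: 3 σ bonds, plus one π bond; 3 regions of electron density → sp2.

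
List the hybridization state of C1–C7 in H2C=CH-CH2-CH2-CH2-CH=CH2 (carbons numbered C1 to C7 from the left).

C1: 3 σ bonds, plus one π bond; 3 regions of electron density → sp2.
C2 — 3 σ bonds, plus one π bond. Steric number 3, so sp2.
C3: 4 σ bonds — 4 electron domains, sp3.
C4: 4 σ bonds; 4 regions of electron density → sp3.
C5 is sp3: 4 σ bonds, 4 electron-density regions.
C6 has 3 σ bonds, plus one π bond: steric number 3 → sp2.
C7 carries 3 σ bonds, plus one π bond, giving a steric number of 3, so it is sp2.

C1 sp2, C2 sp2, C3 sp3, C4 sp3, C5 sp3, C6 sp2, C7 sp2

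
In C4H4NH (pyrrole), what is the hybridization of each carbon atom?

sp2

Each carbon atom is sp2: 3 σ bonds, plus one π bond, 3 electron-density regions.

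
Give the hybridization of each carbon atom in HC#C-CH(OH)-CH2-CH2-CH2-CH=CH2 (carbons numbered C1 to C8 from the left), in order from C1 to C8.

C1 carries 2 σ bonds, plus two π bonds, giving a steric number of 2, so it is sp.
C2 carries 2 σ bonds, plus two π bonds, giving a steric number of 2, so it is sp.
C3 carries 4 σ bonds, giving a steric number of 4, so it is sp3.
C4 — 4 σ bonds. Steric number 4, so sp3.
C5: 4 σ bonds — 4 electron domains, sp3.
C6: 4 σ bonds — 4 electron domains, sp3.
C7 carries 3 σ bonds, plus one π bond, giving a steric number of 3, so it is sp2.
C8: 3 σ bonds, plus one π bond — 3 electron domains, sp2.

C1 sp, C2 sp, C3 sp3, C4 sp3, C5 sp3, C6 sp3, C7 sp2, C8 sp2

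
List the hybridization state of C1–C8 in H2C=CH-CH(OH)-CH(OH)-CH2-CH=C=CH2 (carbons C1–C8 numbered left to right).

C1 sp2, C2 sp2, C3 sp3, C4 sp3, C5 sp3, C6 sp2, C7 sp, C8 sp2

C1 carries 3 σ bonds, plus one π bond, giving a steric number of 3, so it is sp2.
C2: 3 σ bonds, plus one π bond — 3 electron domains, sp2.
C3 — 4 σ bonds. Steric number 4, so sp3.
C4 (4 σ bonds) has steric number 4: sp3.
C5 — 4 σ bonds. Steric number 4, so sp3.
C6: 3 σ bonds, plus one π bond — 3 electron domains, sp2.
C7 carries 2 σ bonds, plus two π bonds, giving a steric number of 2, so it is sp.
C8: 3 σ bonds, plus one π bond; 3 regions of electron density → sp2.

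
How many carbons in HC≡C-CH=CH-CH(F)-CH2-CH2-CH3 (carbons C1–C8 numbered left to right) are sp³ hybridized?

C1: sp
C2: sp
C3: sp2
C4: sp2
C5: sp3 ✓
C6: sp3 ✓
C7: sp3 ✓
C8: sp3 ✓
C5, C6, C7, C8 → 4 sp3 carbons.

4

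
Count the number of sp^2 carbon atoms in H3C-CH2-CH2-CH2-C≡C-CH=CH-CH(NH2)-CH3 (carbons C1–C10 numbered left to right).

C1: sp3
C2: sp3
C3: sp3
C4: sp3
C5: sp
C6: sp
C7: sp2 ✓
C8: sp2 ✓
C9: sp3
C10: sp3
C7, C8 → 2 sp2 carbons.

2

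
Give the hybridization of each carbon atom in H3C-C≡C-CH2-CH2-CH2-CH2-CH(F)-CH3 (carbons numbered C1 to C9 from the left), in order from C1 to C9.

C1 sp3, C2 sp, C3 sp, C4 sp3, C5 sp3, C6 sp3, C7 sp3, C8 sp3, C9 sp3

C1 (4 σ bonds) has steric number 4: sp3.
C2: 2 σ bonds, plus two π bonds; 2 regions of electron density → sp.
C3 carries 2 σ bonds, plus two π bonds, giving a steric number of 2, so it is sp.
C4 (4 σ bonds) has steric number 4: sp3.
C5: 4 σ bonds; 4 regions of electron density → sp3.
C6 carries 4 σ bonds, giving a steric number of 4, so it is sp3.
C7 is sp3: 4 σ bonds, 4 electron-density regions.
C8 carries 4 σ bonds, giving a steric number of 4, so it is sp3.
C9 — 4 σ bonds. Steric number 4, so sp3.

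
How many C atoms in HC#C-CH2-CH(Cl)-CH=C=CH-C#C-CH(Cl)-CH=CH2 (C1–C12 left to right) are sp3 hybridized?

3

C1: sp
C2: sp
C3: sp3 ✓
C4: sp3 ✓
C5: sp2
C6: sp
C7: sp2
C8: sp
C9: sp
C10: sp3 ✓
C11: sp2
C12: sp2
C3, C4, C10 → 3 sp3 carbons.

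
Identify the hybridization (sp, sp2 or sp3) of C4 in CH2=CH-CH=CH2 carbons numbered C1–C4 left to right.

sp2

C4 — 3 σ bonds, plus one π bond. Steric number 3, so sp2.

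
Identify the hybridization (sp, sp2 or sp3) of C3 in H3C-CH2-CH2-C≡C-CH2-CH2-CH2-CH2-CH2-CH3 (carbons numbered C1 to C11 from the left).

C3: 4 σ bonds; 4 regions of electron density → sp3.

sp³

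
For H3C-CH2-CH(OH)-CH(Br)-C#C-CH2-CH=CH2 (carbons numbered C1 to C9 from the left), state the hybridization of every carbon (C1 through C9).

C1 sp3, C2 sp3, C3 sp3, C4 sp3, C5 sp, C6 sp, C7 sp3, C8 sp2, C9 sp2

C1 is sp3: 4 σ bonds, 4 electron-density regions.
C2 is sp3: 4 σ bonds, 4 electron-density regions.
C3 (4 σ bonds) has steric number 4: sp3.
C4: 4 σ bonds — 4 electron domains, sp3.
C5 — 2 σ bonds, plus two π bonds. Steric number 2, so sp.
C6 carries 2 σ bonds, plus two π bonds, giving a steric number of 2, so it is sp.
C7: 4 σ bonds; 4 regions of electron density → sp3.
C8: 3 σ bonds, plus one π bond — 3 electron domains, sp2.
C9 has 3 σ bonds, plus one π bond: steric number 3 → sp2.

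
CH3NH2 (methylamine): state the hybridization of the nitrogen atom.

sp³

Three σ bonds + one lone pair = steric number 4 → sp3.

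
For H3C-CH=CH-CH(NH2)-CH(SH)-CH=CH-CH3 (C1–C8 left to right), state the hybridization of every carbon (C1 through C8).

C1 sp3, C2 sp2, C3 sp2, C4 sp3, C5 sp3, C6 sp2, C7 sp2, C8 sp3

C1 — 4 σ bonds. Steric number 4, so sp3.
C2 — 3 σ bonds, plus one π bond. Steric number 3, so sp2.
C3 carries 3 σ bonds, plus one π bond, giving a steric number of 3, so it is sp2.
C4 — 4 σ bonds. Steric number 4, so sp3.
C5: 4 σ bonds — 4 electron domains, sp3.
C6 carries 3 σ bonds, plus one π bond, giving a steric number of 3, so it is sp2.
C7: 3 σ bonds, plus one π bond; 3 regions of electron density → sp2.
C8 has 4 σ bonds: steric number 4 → sp3.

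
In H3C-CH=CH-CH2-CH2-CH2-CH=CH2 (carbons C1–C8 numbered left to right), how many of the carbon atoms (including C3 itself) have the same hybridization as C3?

C3 is sp2 (one π bond).
C1: sp3
C2: sp2 ✓
C3: sp2 ✓
C4: sp3
C5: sp3
C6: sp3
C7: sp2 ✓
C8: sp2 ✓
4 carbons are sp2.

4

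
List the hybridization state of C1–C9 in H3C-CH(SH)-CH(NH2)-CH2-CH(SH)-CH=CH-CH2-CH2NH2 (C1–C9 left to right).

C1 sp3, C2 sp3, C3 sp3, C4 sp3, C5 sp3, C6 sp2, C7 sp2, C8 sp3, C9 sp3

C1 — 4 σ bonds. Steric number 4, so sp3.
C2 has 4 σ bonds: steric number 4 → sp3.
C3: 4 σ bonds — 4 electron domains, sp3.
C4 has 4 σ bonds: steric number 4 → sp3.
C5: 4 σ bonds — 4 electron domains, sp3.
C6 is sp2: 3 σ bonds, plus one π bond, 3 electron-density regions.
C7 (3 σ bonds, plus one π bond) has steric number 3: sp2.
C8 is sp3: 4 σ bonds, 4 electron-density regions.
C9: 4 σ bonds; 4 regions of electron density → sp3.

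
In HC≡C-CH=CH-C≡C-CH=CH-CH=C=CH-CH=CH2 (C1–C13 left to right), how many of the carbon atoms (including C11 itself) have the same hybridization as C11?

8

C11 is sp2 (one π bond).
C1: sp
C2: sp
C3: sp2 ✓
C4: sp2 ✓
C5: sp
C6: sp
C7: sp2 ✓
C8: sp2 ✓
C9: sp2 ✓
C10: sp
C11: sp2 ✓
C12: sp2 ✓
C13: sp2 ✓
8 carbons are sp2.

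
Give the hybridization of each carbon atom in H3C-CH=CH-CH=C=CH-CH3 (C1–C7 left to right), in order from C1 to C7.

C1: 4 σ bonds — 4 electron domains, sp3.
C2 (3 σ bonds, plus one π bond) has steric number 3: sp2.
C3: 3 σ bonds, plus one π bond — 3 electron domains, sp2.
C4 (3 σ bonds, plus one π bond) has steric number 3: sp2.
C5 has 2 σ bonds, plus two π bonds: steric number 2 → sp.
C6 carries 3 σ bonds, plus one π bond, giving a steric number of 3, so it is sp2.
C7 is sp3: 4 σ bonds, 4 electron-density regions.

C1 sp3, C2 sp2, C3 sp2, C4 sp2, C5 sp, C6 sp2, C7 sp3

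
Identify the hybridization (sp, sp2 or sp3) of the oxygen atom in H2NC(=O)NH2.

The oxygen atom: 1 σ bond and 2 lone pairs, plus one π bond — 3 electron domains, sp2.

sp^2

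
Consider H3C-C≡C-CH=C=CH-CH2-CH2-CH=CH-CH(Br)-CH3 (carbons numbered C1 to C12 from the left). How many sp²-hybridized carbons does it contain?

C1: sp3
C2: sp
C3: sp
C4: sp2 ✓
C5: sp
C6: sp2 ✓
C7: sp3
C8: sp3
C9: sp2 ✓
C10: sp2 ✓
C11: sp3
C12: sp3
C4, C6, C9, C10 → 4 sp2 carbons.

4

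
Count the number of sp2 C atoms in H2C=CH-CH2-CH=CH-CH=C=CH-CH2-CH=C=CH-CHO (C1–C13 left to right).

9

C1: sp2 ✓
C2: sp2 ✓
C3: sp3
C4: sp2 ✓
C5: sp2 ✓
C6: sp2 ✓
C7: sp
C8: sp2 ✓
C9: sp3
C10: sp2 ✓
C11: sp
C12: sp2 ✓
C13: sp2 ✓
C1, C2, C4, C5, C6, C8, C10, C12, C13 → 9 sp2 carbons.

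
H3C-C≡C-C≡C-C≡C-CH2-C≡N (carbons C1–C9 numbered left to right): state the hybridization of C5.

C5 has 2 σ bonds, plus two π bonds: steric number 2 → sp.

sp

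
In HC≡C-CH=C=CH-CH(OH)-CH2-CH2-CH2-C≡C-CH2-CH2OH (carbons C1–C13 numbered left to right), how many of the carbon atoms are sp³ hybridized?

6

C1: sp
C2: sp
C3: sp2
C4: sp
C5: sp2
C6: sp3 ✓
C7: sp3 ✓
C8: sp3 ✓
C9: sp3 ✓
C10: sp
C11: sp
C12: sp3 ✓
C13: sp3 ✓
C6, C7, C8, C9, C12, C13 → 6 sp3 carbons.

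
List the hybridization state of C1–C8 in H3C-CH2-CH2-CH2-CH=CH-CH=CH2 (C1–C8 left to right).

C1 sp3, C2 sp3, C3 sp3, C4 sp3, C5 sp2, C6 sp2, C7 sp2, C8 sp2

C1 (4 σ bonds) has steric number 4: sp3.
C2 — 4 σ bonds. Steric number 4, so sp3.
C3: 4 σ bonds; 4 regions of electron density → sp3.
C4: 4 σ bonds; 4 regions of electron density → sp3.
C5: 3 σ bonds, plus one π bond; 3 regions of electron density → sp2.
C6: 3 σ bonds, plus one π bond; 3 regions of electron density → sp2.
C7 (3 σ bonds, plus one π bond) has steric number 3: sp2.
C8 carries 3 σ bonds, plus one π bond, giving a steric number of 3, so it is sp2.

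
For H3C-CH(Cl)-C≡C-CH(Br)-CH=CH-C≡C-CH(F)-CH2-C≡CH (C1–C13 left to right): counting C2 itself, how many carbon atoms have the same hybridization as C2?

C2 is sp3 (only σ bonds).
C1: sp3 ✓
C2: sp3 ✓
C3: sp
C4: sp
C5: sp3 ✓
C6: sp2
C7: sp2
C8: sp
C9: sp
C10: sp3 ✓
C11: sp3 ✓
C12: sp
C13: sp
5 carbons are sp3.

5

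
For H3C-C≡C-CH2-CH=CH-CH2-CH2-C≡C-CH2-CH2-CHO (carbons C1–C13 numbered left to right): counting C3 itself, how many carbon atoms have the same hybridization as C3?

4

C3 is sp (two π bonds).
C1: sp3
C2: sp ✓
C3: sp ✓
C4: sp3
C5: sp2
C6: sp2
C7: sp3
C8: sp3
C9: sp ✓
C10: sp ✓
C11: sp3
C12: sp3
C13: sp2
4 carbons are sp.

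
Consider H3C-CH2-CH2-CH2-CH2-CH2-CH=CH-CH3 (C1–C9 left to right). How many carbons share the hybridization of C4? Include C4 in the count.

7

C4 is sp3 (only σ bonds).
C1: sp3 ✓
C2: sp3 ✓
C3: sp3 ✓
C4: sp3 ✓
C5: sp3 ✓
C6: sp3 ✓
C7: sp2
C8: sp2
C9: sp3 ✓
7 carbons are sp3.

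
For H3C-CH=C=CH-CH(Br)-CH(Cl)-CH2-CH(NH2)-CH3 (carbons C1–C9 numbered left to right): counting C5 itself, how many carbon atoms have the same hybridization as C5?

C5 is sp3 (only σ bonds).
C1: sp3 ✓
C2: sp2
C3: sp
C4: sp2
C5: sp3 ✓
C6: sp3 ✓
C7: sp3 ✓
C8: sp3 ✓
C9: sp3 ✓
6 carbons are sp3.

6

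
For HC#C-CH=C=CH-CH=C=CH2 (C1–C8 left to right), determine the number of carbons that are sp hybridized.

4

C1: sp ✓
C2: sp ✓
C3: sp2
C4: sp ✓
C5: sp2
C6: sp2
C7: sp ✓
C8: sp2
C1, C2, C4, C7 → 4 sp carbons.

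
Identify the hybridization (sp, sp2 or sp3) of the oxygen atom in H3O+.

sp3

Three σ bonds + one lone pair = steric number 4 → sp3.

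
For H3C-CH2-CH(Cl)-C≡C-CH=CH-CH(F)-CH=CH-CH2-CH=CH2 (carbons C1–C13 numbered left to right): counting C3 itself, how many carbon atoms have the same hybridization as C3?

5

C3 is sp3 (only σ bonds).
C1: sp3 ✓
C2: sp3 ✓
C3: sp3 ✓
C4: sp
C5: sp
C6: sp2
C7: sp2
C8: sp3 ✓
C9: sp2
C10: sp2
C11: sp3 ✓
C12: sp2
C13: sp2
5 carbons are sp3.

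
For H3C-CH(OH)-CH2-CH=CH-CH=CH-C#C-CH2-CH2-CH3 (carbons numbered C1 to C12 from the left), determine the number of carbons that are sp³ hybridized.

C1: sp3 ✓
C2: sp3 ✓
C3: sp3 ✓
C4: sp2
C5: sp2
C6: sp2
C7: sp2
C8: sp
C9: sp
C10: sp3 ✓
C11: sp3 ✓
C12: sp3 ✓
C1, C2, C3, C10, C11, C12 → 6 sp3 carbons.

6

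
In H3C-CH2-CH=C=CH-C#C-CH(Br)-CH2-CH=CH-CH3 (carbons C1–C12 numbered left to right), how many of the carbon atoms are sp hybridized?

3

C1: sp3
C2: sp3
C3: sp2
C4: sp ✓
C5: sp2
C6: sp ✓
C7: sp ✓
C8: sp3
C9: sp3
C10: sp2
C11: sp2
C12: sp3
C4, C6, C7 → 3 sp carbons.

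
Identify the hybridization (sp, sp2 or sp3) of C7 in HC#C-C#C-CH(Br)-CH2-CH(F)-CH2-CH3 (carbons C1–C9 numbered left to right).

sp^3

C7 (4 σ bonds) has steric number 4: sp3.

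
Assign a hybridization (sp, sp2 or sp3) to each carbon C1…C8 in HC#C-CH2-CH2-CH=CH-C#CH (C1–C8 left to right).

C1 sp, C2 sp, C3 sp3, C4 sp3, C5 sp2, C6 sp2, C7 sp, C8 sp

C1 carries 2 σ bonds, plus two π bonds, giving a steric number of 2, so it is sp.
C2 has 2 σ bonds, plus two π bonds: steric number 2 → sp.
C3 — 4 σ bonds. Steric number 4, so sp3.
C4 has 4 σ bonds: steric number 4 → sp3.
C5: 3 σ bonds, plus one π bond — 3 electron domains, sp2.
C6: 3 σ bonds, plus one π bond — 3 electron domains, sp2.
C7 carries 2 σ bonds, plus two π bonds, giving a steric number of 2, so it is sp.
C8 is sp: 2 σ bonds, plus two π bonds, 2 electron-density regions.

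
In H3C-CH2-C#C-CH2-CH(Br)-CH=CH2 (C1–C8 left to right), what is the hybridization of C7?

sp2

C7 is sp2: 3 σ bonds, plus one π bond, 3 electron-density regions.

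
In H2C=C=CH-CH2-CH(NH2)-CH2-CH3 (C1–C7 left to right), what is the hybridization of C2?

C2 (2 σ bonds, plus two π bonds) has steric number 2: sp.

sp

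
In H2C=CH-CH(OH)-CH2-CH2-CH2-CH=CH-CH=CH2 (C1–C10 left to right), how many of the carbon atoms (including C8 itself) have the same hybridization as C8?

6

C8 is sp2 (one π bond).
C1: sp2 ✓
C2: sp2 ✓
C3: sp3
C4: sp3
C5: sp3
C6: sp3
C7: sp2 ✓
C8: sp2 ✓
C9: sp2 ✓
C10: sp2 ✓
6 carbons are sp2.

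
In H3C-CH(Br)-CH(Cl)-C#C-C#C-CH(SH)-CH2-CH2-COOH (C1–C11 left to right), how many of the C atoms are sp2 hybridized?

C1: sp3
C2: sp3
C3: sp3
C4: sp
C5: sp
C6: sp
C7: sp
C8: sp3
C9: sp3
C10: sp3
C11: sp2 ✓
C11 → 1 sp2 carbon.

1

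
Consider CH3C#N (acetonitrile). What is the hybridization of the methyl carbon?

The methyl carbon: 4 σ bonds; 4 regions of electron density → sp3.

sp^3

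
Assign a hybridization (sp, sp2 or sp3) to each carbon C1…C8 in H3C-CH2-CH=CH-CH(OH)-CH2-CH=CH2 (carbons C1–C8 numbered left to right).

C1 sp3, C2 sp3, C3 sp2, C4 sp2, C5 sp3, C6 sp3, C7 sp2, C8 sp2

C1: 4 σ bonds; 4 regions of electron density → sp3.
C2 — 4 σ bonds. Steric number 4, so sp3.
C3 (3 σ bonds, plus one π bond) has steric number 3: sp2.
C4 has 3 σ bonds, plus one π bond: steric number 3 → sp2.
C5 has 4 σ bonds: steric number 4 → sp3.
C6: 4 σ bonds — 4 electron domains, sp3.
C7: 3 σ bonds, plus one π bond — 3 electron domains, sp2.
C8: 3 σ bonds, plus one π bond; 3 regions of electron density → sp2.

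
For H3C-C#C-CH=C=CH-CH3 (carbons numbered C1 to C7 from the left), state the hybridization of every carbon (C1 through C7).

C1 (4 σ bonds) has steric number 4: sp3.
C2 carries 2 σ bonds, plus two π bonds, giving a steric number of 2, so it is sp.
C3 is sp: 2 σ bonds, plus two π bonds, 2 electron-density regions.
C4 is sp2: 3 σ bonds, plus one π bond, 3 electron-density regions.
C5: 2 σ bonds, plus two π bonds — 2 electron domains, sp.
C6 has 3 σ bonds, plus one π bond: steric number 3 → sp2.
C7 (4 σ bonds) has steric number 4: sp3.

C1 sp3, C2 sp, C3 sp, C4 sp2, C5 sp, C6 sp2, C7 sp3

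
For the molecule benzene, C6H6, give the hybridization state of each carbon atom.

Every ring carbon has three σ bonds and contributes one p electron to the aromatic π system.

sp²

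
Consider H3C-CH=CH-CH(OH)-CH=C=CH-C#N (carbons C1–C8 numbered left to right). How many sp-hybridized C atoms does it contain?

2

C1: sp3
C2: sp2
C3: sp2
C4: sp3
C5: sp2
C6: sp ✓
C7: sp2
C8: sp ✓
C6, C8 → 2 sp carbons.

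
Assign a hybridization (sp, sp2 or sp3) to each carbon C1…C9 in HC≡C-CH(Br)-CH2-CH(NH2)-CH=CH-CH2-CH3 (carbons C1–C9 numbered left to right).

C1 sp, C2 sp, C3 sp3, C4 sp3, C5 sp3, C6 sp2, C7 sp2, C8 sp3, C9 sp3

C1: 2 σ bonds, plus two π bonds — 2 electron domains, sp.
C2 is sp: 2 σ bonds, plus two π bonds, 2 electron-density regions.
C3: 4 σ bonds; 4 regions of electron density → sp3.
C4 — 4 σ bonds. Steric number 4, so sp3.
C5 carries 4 σ bonds, giving a steric number of 4, so it is sp3.
C6: 3 σ bonds, plus one π bond — 3 electron domains, sp2.
C7 (3 σ bonds, plus one π bond) has steric number 3: sp2.
C8: 4 σ bonds — 4 electron domains, sp3.
C9 (4 σ bonds) has steric number 4: sp3.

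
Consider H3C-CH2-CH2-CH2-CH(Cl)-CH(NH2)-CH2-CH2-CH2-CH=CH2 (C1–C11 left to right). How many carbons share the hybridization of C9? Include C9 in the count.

C9 is sp3 (only σ bonds).
C1: sp3 ✓
C2: sp3 ✓
C3: sp3 ✓
C4: sp3 ✓
C5: sp3 ✓
C6: sp3 ✓
C7: sp3 ✓
C8: sp3 ✓
C9: sp3 ✓
C10: sp2
C11: sp2
9 carbons are sp3.

9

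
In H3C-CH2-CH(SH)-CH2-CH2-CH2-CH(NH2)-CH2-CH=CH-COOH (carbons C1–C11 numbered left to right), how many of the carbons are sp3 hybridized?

8

C1: sp3 ✓
C2: sp3 ✓
C3: sp3 ✓
C4: sp3 ✓
C5: sp3 ✓
C6: sp3 ✓
C7: sp3 ✓
C8: sp3 ✓
C9: sp2
C10: sp2
C11: sp2
C1, C2, C3, C4, C5, C6, C7, C8 → 8 sp3 carbons.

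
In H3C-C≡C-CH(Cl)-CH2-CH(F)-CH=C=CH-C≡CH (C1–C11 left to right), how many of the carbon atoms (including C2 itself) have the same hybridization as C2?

C2 is sp (two π bonds).
C1: sp3
C2: sp ✓
C3: sp ✓
C4: sp3
C5: sp3
C6: sp3
C7: sp2
C8: sp ✓
C9: sp2
C10: sp ✓
C11: sp ✓
5 carbons are sp.

5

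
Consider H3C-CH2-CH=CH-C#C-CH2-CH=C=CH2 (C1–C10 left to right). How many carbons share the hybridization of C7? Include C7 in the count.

3

C7 is sp3 (only σ bonds).
C1: sp3 ✓
C2: sp3 ✓
C3: sp2
C4: sp2
C5: sp
C6: sp
C7: sp3 ✓
C8: sp2
C9: sp
C10: sp2
3 carbons are sp3.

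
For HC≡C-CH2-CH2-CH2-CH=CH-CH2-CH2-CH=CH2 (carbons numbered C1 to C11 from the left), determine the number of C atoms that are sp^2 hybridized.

4

C1: sp
C2: sp
C3: sp3
C4: sp3
C5: sp3
C6: sp2 ✓
C7: sp2 ✓
C8: sp3
C9: sp3
C10: sp2 ✓
C11: sp2 ✓
C6, C7, C10, C11 → 4 sp2 carbons.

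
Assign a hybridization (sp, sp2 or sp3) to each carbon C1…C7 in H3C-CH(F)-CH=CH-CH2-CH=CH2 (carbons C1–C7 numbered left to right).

C1 sp3, C2 sp3, C3 sp2, C4 sp2, C5 sp3, C6 sp2, C7 sp2

C1: 4 σ bonds; 4 regions of electron density → sp3.
C2 — 4 σ bonds. Steric number 4, so sp3.
C3 (3 σ bonds, plus one π bond) has steric number 3: sp2.
C4 (3 σ bonds, plus one π bond) has steric number 3: sp2.
C5: 4 σ bonds — 4 electron domains, sp3.
C6 carries 3 σ bonds, plus one π bond, giving a steric number of 3, so it is sp2.
C7 (3 σ bonds, plus one π bond) has steric number 3: sp2.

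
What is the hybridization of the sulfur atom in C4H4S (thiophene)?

Analogous to furan: one S lone pair in the aromatic π system, S is sp2.

sp^2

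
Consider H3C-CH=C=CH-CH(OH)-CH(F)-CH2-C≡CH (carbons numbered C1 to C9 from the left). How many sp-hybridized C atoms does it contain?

C1: sp3
C2: sp2
C3: sp ✓
C4: sp2
C5: sp3
C6: sp3
C7: sp3
C8: sp ✓
C9: sp ✓
C3, C8, C9 → 3 sp carbons.

3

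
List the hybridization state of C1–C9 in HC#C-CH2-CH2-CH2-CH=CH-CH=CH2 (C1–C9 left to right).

C1 sp, C2 sp, C3 sp3, C4 sp3, C5 sp3, C6 sp2, C7 sp2, C8 sp2, C9 sp2

C1 (2 σ bonds, plus two π bonds) has steric number 2: sp.
C2 carries 2 σ bonds, plus two π bonds, giving a steric number of 2, so it is sp.
C3 (4 σ bonds) has steric number 4: sp3.
C4: 4 σ bonds — 4 electron domains, sp3.
C5 — 4 σ bonds. Steric number 4, so sp3.
C6: 3 σ bonds, plus one π bond; 3 regions of electron density → sp2.
C7: 3 σ bonds, plus one π bond — 3 electron domains, sp2.
C8 (3 σ bonds, plus one π bond) has steric number 3: sp2.
C9 (3 σ bonds, plus one π bond) has steric number 3: sp2.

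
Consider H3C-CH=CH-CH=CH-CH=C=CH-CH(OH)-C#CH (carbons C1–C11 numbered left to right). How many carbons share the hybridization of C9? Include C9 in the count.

C9 is sp3 (only σ bonds).
C1: sp3 ✓
C2: sp2
C3: sp2
C4: sp2
C5: sp2
C6: sp2
C7: sp
C8: sp2
C9: sp3 ✓
C10: sp
C11: sp
2 carbons are sp3.

2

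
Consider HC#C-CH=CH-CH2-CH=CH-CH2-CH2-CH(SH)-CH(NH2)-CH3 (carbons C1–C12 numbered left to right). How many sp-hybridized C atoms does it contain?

2

C1: sp ✓
C2: sp ✓
C3: sp2
C4: sp2
C5: sp3
C6: sp2
C7: sp2
C8: sp3
C9: sp3
C10: sp3
C11: sp3
C12: sp3
C1, C2 → 2 sp carbons.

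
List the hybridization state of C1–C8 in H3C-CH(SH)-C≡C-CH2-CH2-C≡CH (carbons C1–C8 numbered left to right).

C1: 4 σ bonds; 4 regions of electron density → sp3.
C2 has 4 σ bonds: steric number 4 → sp3.
C3 (2 σ bonds, plus two π bonds) has steric number 2: sp.
C4: 2 σ bonds, plus two π bonds — 2 electron domains, sp.
C5: 4 σ bonds; 4 regions of electron density → sp3.
C6: 4 σ bonds — 4 electron domains, sp3.
C7 (2 σ bonds, plus two π bonds) has steric number 2: sp.
C8 — 2 σ bonds, plus two π bonds. Steric number 2, so sp.

C1 sp3, C2 sp3, C3 sp, C4 sp, C5 sp3, C6 sp3, C7 sp, C8 sp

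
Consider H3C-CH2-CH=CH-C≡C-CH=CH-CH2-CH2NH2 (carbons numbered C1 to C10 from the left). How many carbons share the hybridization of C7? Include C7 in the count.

4

C7 is sp2 (one π bond).
C1: sp3
C2: sp3
C3: sp2 ✓
C4: sp2 ✓
C5: sp
C6: sp
C7: sp2 ✓
C8: sp2 ✓
C9: sp3
C10: sp3
4 carbons are sp2.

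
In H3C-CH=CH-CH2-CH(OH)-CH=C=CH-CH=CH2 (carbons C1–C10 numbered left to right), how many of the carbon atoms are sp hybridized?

1

C1: sp3
C2: sp2
C3: sp2
C4: sp3
C5: sp3
C6: sp2
C7: sp ✓
C8: sp2
C9: sp2
C10: sp2
C7 → 1 sp carbon.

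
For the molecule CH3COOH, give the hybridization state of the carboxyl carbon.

The carboxyl carbon has 3 σ bonds, plus one π bond: steric number 3 → sp2.

sp2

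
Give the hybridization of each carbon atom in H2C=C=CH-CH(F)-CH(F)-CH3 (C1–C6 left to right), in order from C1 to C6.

C1 sp2, C2 sp, C3 sp2, C4 sp3, C5 sp3, C6 sp3

C1: 3 σ bonds, plus one π bond — 3 electron domains, sp2.
C2 — 2 σ bonds, plus two π bonds. Steric number 2, so sp.
C3 — 3 σ bonds, plus one π bond. Steric number 3, so sp2.
C4 has 4 σ bonds: steric number 4 → sp3.
C5 has 4 σ bonds: steric number 4 → sp3.
C6 (4 σ bonds) has steric number 4: sp3.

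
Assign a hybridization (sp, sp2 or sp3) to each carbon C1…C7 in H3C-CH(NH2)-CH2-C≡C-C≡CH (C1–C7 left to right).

C1: 4 σ bonds — 4 electron domains, sp3.
C2 carries 4 σ bonds, giving a steric number of 4, so it is sp3.
C3 is sp3: 4 σ bonds, 4 electron-density regions.
C4 (2 σ bonds, plus two π bonds) has steric number 2: sp.
C5 is sp: 2 σ bonds, plus two π bonds, 2 electron-density regions.
C6 carries 2 σ bonds, plus two π bonds, giving a steric number of 2, so it is sp.
C7 has 2 σ bonds, plus two π bonds: steric number 2 → sp.

C1 sp3, C2 sp3, C3 sp3, C4 sp, C5 sp, C6 sp, C7 sp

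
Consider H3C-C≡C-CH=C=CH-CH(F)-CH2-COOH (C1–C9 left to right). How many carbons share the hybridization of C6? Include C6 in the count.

C6 is sp2 (one π bond).
C1: sp3
C2: sp
C3: sp
C4: sp2 ✓
C5: sp
C6: sp2 ✓
C7: sp3
C8: sp3
C9: sp2 ✓
3 carbons are sp2.

3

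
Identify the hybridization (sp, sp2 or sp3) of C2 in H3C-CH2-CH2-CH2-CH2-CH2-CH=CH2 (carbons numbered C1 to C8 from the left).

C2: 4 σ bonds; 4 regions of electron density → sp3.

sp^3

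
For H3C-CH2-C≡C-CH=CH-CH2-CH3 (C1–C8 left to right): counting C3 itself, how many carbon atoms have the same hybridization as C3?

C3 is sp (two π bonds).
C1: sp3
C2: sp3
C3: sp ✓
C4: sp ✓
C5: sp2
C6: sp2
C7: sp3
C8: sp3
2 carbons are sp.

2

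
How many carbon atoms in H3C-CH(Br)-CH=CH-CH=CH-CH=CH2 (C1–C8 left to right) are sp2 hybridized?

6

C1: sp3
C2: sp3
C3: sp2 ✓
C4: sp2 ✓
C5: sp2 ✓
C6: sp2 ✓
C7: sp2 ✓
C8: sp2 ✓
C3, C4, C5, C6, C7, C8 → 6 sp2 carbons.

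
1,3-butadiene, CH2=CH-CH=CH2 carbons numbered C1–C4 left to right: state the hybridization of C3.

sp2

C3 — 3 σ bonds, plus one π bond. Steric number 3, so sp2.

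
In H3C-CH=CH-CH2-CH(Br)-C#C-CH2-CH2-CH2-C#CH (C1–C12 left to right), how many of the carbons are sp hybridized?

4

C1: sp3
C2: sp2
C3: sp2
C4: sp3
C5: sp3
C6: sp ✓
C7: sp ✓
C8: sp3
C9: sp3
C10: sp3
C11: sp ✓
C12: sp ✓
C6, C7, C11, C12 → 4 sp carbons.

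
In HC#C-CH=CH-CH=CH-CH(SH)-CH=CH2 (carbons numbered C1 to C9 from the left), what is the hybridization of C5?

sp2

C5 — 3 σ bonds, plus one π bond. Steric number 3, so sp2.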